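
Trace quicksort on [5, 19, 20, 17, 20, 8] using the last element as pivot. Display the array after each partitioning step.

Partition 1: pivot=8 at index 1 -> [5, 8, 20, 17, 20, 19]
Partition 2: pivot=19 at index 3 -> [5, 8, 17, 19, 20, 20]
Partition 3: pivot=20 at index 5 -> [5, 8, 17, 19, 20, 20]


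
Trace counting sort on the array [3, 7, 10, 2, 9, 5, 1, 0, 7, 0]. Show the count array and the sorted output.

Count array: [2, 1, 1, 1, 0, 1, 0, 2, 0, 1, 1]
(count[i] = number of elements equal to i)
Cumulative count: [2, 3, 4, 5, 5, 6, 6, 8, 8, 9, 10]
Sorted: [0, 0, 1, 2, 3, 5, 7, 7, 9, 10]


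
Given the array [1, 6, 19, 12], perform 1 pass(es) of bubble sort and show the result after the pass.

After pass 1: [1, 6, 12, 19] (1 swaps)
Total swaps: 1


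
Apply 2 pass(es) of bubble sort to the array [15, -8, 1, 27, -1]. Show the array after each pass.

After pass 1: [-8, 1, 15, -1, 27] (3 swaps)
After pass 2: [-8, 1, -1, 15, 27] (1 swaps)
Total swaps: 4


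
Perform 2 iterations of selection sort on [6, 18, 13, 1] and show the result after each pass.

Pass 1: Select minimum 1 at index 3, swap -> [1, 18, 13, 6]
Pass 2: Select minimum 6 at index 3, swap -> [1, 6, 13, 18]


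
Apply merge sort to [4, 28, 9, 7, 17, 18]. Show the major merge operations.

Divide and conquer:
  Merge [28] + [9] -> [9, 28]
  Merge [4] + [9, 28] -> [4, 9, 28]
  Merge [17] + [18] -> [17, 18]
  Merge [7] + [17, 18] -> [7, 17, 18]
  Merge [4, 9, 28] + [7, 17, 18] -> [4, 7, 9, 17, 18, 28]


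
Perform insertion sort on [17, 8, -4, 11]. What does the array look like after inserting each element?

First element 17 is already 'sorted'
Insert 8: shifted 1 elements -> [8, 17, -4, 11]
Insert -4: shifted 2 elements -> [-4, 8, 17, 11]
Insert 11: shifted 1 elements -> [-4, 8, 11, 17]


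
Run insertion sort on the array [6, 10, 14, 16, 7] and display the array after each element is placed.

First element 6 is already 'sorted'
Insert 10: shifted 0 elements -> [6, 10, 14, 16, 7]
Insert 14: shifted 0 elements -> [6, 10, 14, 16, 7]
Insert 16: shifted 0 elements -> [6, 10, 14, 16, 7]
Insert 7: shifted 3 elements -> [6, 7, 10, 14, 16]


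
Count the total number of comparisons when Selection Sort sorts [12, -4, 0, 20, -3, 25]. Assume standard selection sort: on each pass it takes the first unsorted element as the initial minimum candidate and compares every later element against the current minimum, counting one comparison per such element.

Pass 1: scan indices 1..5 for the minimum = 5 comparison(s); min is -4, place at index 0 -> [-4, 12, 0, 20, -3, 25]
Pass 2: scan indices 2..5 for the minimum = 4 comparison(s); min is -3, place at index 1 -> [-4, -3, 0, 20, 12, 25]
Pass 3: scan indices 3..5 for the minimum = 3 comparison(s); min is 0, place at index 2 -> [-4, -3, 0, 20, 12, 25]
Pass 4: scan indices 4..5 for the minimum = 2 comparison(s); min is 12, place at index 3 -> [-4, -3, 0, 12, 20, 25]
Pass 5: scan indices 5..5 for the minimum = 1 comparison(s); min is 20, place at index 4 -> [-4, -3, 0, 12, 20, 25]
Selection sort always scans the whole unsorted suffix, so the count is (n-1) + (n-2) + ... + 1 = n(n-1)/2 = 6*5/2 = 15 regardless of the input order.
Total comparisons: 5 + 4 + 3 + 2 + 1 = 15


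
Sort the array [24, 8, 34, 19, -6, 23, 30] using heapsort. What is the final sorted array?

Build heap: [34, 19, 30, 8, -6, 23, 24]
Extract 34: [30, 19, 24, 8, -6, 23, 34]
Extract 30: [24, 19, 23, 8, -6, 30, 34]
Extract 24: [23, 19, -6, 8, 24, 30, 34]
Extract 23: [19, 8, -6, 23, 24, 30, 34]
Extract 19: [8, -6, 19, 23, 24, 30, 34]
Extract 8: [-6, 8, 19, 23, 24, 30, 34]


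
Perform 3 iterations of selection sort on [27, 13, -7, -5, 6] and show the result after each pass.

Pass 1: Select minimum -7 at index 2, swap -> [-7, 13, 27, -5, 6]
Pass 2: Select minimum -5 at index 3, swap -> [-7, -5, 27, 13, 6]
Pass 3: Select minimum 6 at index 4, swap -> [-7, -5, 6, 13, 27]


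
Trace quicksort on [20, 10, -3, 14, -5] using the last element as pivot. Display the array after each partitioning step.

Partition 1: pivot=-5 at index 0 -> [-5, 10, -3, 14, 20]
Partition 2: pivot=20 at index 4 -> [-5, 10, -3, 14, 20]
Partition 3: pivot=14 at index 3 -> [-5, 10, -3, 14, 20]
Partition 4: pivot=-3 at index 1 -> [-5, -3, 10, 14, 20]


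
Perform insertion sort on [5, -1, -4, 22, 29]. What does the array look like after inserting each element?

First element 5 is already 'sorted'
Insert -1: shifted 1 elements -> [-1, 5, -4, 22, 29]
Insert -4: shifted 2 elements -> [-4, -1, 5, 22, 29]
Insert 22: shifted 0 elements -> [-4, -1, 5, 22, 29]
Insert 29: shifted 0 elements -> [-4, -1, 5, 22, 29]


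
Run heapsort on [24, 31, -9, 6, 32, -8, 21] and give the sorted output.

Build heap: [32, 31, 21, 6, 24, -8, -9]
Extract 32: [31, 24, 21, 6, -9, -8, 32]
Extract 31: [24, 6, 21, -8, -9, 31, 32]
Extract 24: [21, 6, -9, -8, 24, 31, 32]
Extract 21: [6, -8, -9, 21, 24, 31, 32]
Extract 6: [-8, -9, 6, 21, 24, 31, 32]
Extract -8: [-9, -8, 6, 21, 24, 31, 32]


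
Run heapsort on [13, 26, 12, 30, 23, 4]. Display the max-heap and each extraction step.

Build heap: [30, 26, 12, 13, 23, 4]
Extract 30: [26, 23, 12, 13, 4, 30]
Extract 26: [23, 13, 12, 4, 26, 30]
Extract 23: [13, 4, 12, 23, 26, 30]
Extract 13: [12, 4, 13, 23, 26, 30]
Extract 12: [4, 12, 13, 23, 26, 30]


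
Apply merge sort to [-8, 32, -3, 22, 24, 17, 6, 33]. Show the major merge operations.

Divide and conquer:
  Merge [-8] + [32] -> [-8, 32]
  Merge [-3] + [22] -> [-3, 22]
  Merge [-8, 32] + [-3, 22] -> [-8, -3, 22, 32]
  Merge [24] + [17] -> [17, 24]
  Merge [6] + [33] -> [6, 33]
  Merge [17, 24] + [6, 33] -> [6, 17, 24, 33]
  Merge [-8, -3, 22, 32] + [6, 17, 24, 33] -> [-8, -3, 6, 17, 22, 24, 32, 33]


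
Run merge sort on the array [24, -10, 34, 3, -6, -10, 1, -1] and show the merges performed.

Divide and conquer:
  Merge [24] + [-10] -> [-10, 24]
  Merge [34] + [3] -> [3, 34]
  Merge [-10, 24] + [3, 34] -> [-10, 3, 24, 34]
  Merge [-6] + [-10] -> [-10, -6]
  Merge [1] + [-1] -> [-1, 1]
  Merge [-10, -6] + [-1, 1] -> [-10, -6, -1, 1]
  Merge [-10, 3, 24, 34] + [-10, -6, -1, 1] -> [-10, -10, -6, -1, 1, 3, 24, 34]


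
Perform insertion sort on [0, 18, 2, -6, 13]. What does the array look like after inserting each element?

First element 0 is already 'sorted'
Insert 18: shifted 0 elements -> [0, 18, 2, -6, 13]
Insert 2: shifted 1 elements -> [0, 2, 18, -6, 13]
Insert -6: shifted 3 elements -> [-6, 0, 2, 18, 13]
Insert 13: shifted 1 elements -> [-6, 0, 2, 13, 18]


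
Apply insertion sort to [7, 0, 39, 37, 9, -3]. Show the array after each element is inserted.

First element 7 is already 'sorted'
Insert 0: shifted 1 elements -> [0, 7, 39, 37, 9, -3]
Insert 39: shifted 0 elements -> [0, 7, 39, 37, 9, -3]
Insert 37: shifted 1 elements -> [0, 7, 37, 39, 9, -3]
Insert 9: shifted 2 elements -> [0, 7, 9, 37, 39, -3]
Insert -3: shifted 5 elements -> [-3, 0, 7, 9, 37, 39]


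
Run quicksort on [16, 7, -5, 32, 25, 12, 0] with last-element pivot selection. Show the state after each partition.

Partition 1: pivot=0 at index 1 -> [-5, 0, 16, 32, 25, 12, 7]
Partition 2: pivot=7 at index 2 -> [-5, 0, 7, 32, 25, 12, 16]
Partition 3: pivot=16 at index 4 -> [-5, 0, 7, 12, 16, 32, 25]
Partition 4: pivot=25 at index 5 -> [-5, 0, 7, 12, 16, 25, 32]


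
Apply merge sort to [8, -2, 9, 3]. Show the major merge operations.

Divide and conquer:
  Merge [8] + [-2] -> [-2, 8]
  Merge [9] + [3] -> [3, 9]
  Merge [-2, 8] + [3, 9] -> [-2, 3, 8, 9]


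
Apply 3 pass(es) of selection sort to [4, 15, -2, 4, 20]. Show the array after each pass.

Pass 1: Select minimum -2 at index 2, swap -> [-2, 15, 4, 4, 20]
Pass 2: Select minimum 4 at index 2, swap -> [-2, 4, 15, 4, 20]
Pass 3: Select minimum 4 at index 3, swap -> [-2, 4, 4, 15, 20]


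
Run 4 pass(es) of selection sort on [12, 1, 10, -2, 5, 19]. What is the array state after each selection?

Pass 1: Select minimum -2 at index 3, swap -> [-2, 1, 10, 12, 5, 19]
Pass 2: Select minimum 1 at index 1, swap -> [-2, 1, 10, 12, 5, 19]
Pass 3: Select minimum 5 at index 4, swap -> [-2, 1, 5, 12, 10, 19]
Pass 4: Select minimum 10 at index 4, swap -> [-2, 1, 5, 10, 12, 19]


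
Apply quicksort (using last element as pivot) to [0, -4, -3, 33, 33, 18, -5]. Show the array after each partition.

Partition 1: pivot=-5 at index 0 -> [-5, -4, -3, 33, 33, 18, 0]
Partition 2: pivot=0 at index 3 -> [-5, -4, -3, 0, 33, 18, 33]
Partition 3: pivot=-3 at index 2 -> [-5, -4, -3, 0, 33, 18, 33]
Partition 4: pivot=33 at index 6 -> [-5, -4, -3, 0, 33, 18, 33]
Partition 5: pivot=18 at index 4 -> [-5, -4, -3, 0, 18, 33, 33]


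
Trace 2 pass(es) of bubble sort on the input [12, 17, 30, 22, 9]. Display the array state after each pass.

After pass 1: [12, 17, 22, 9, 30] (2 swaps)
After pass 2: [12, 17, 9, 22, 30] (1 swaps)
Total swaps: 3


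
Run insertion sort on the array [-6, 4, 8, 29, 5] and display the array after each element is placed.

First element -6 is already 'sorted'
Insert 4: shifted 0 elements -> [-6, 4, 8, 29, 5]
Insert 8: shifted 0 elements -> [-6, 4, 8, 29, 5]
Insert 29: shifted 0 elements -> [-6, 4, 8, 29, 5]
Insert 5: shifted 2 elements -> [-6, 4, 5, 8, 29]


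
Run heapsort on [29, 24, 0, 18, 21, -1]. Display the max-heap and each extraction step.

Build heap: [29, 24, 0, 18, 21, -1]
Extract 29: [24, 21, 0, 18, -1, 29]
Extract 24: [21, 18, 0, -1, 24, 29]
Extract 21: [18, -1, 0, 21, 24, 29]
Extract 18: [0, -1, 18, 21, 24, 29]
Extract 0: [-1, 0, 18, 21, 24, 29]


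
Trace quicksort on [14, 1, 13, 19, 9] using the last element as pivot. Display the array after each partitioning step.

Partition 1: pivot=9 at index 1 -> [1, 9, 13, 19, 14]
Partition 2: pivot=14 at index 3 -> [1, 9, 13, 14, 19]


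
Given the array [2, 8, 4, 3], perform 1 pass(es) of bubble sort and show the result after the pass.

After pass 1: [2, 4, 3, 8] (2 swaps)
Total swaps: 2


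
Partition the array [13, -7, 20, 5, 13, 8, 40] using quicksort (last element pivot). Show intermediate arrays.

Partition 1: pivot=40 at index 6 -> [13, -7, 20, 5, 13, 8, 40]
Partition 2: pivot=8 at index 2 -> [-7, 5, 8, 13, 13, 20, 40]
Partition 3: pivot=5 at index 1 -> [-7, 5, 8, 13, 13, 20, 40]
Partition 4: pivot=20 at index 5 -> [-7, 5, 8, 13, 13, 20, 40]
Partition 5: pivot=13 at index 4 -> [-7, 5, 8, 13, 13, 20, 40]


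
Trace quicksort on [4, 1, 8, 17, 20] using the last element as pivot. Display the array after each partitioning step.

Partition 1: pivot=20 at index 4 -> [4, 1, 8, 17, 20]
Partition 2: pivot=17 at index 3 -> [4, 1, 8, 17, 20]
Partition 3: pivot=8 at index 2 -> [4, 1, 8, 17, 20]
Partition 4: pivot=1 at index 0 -> [1, 4, 8, 17, 20]


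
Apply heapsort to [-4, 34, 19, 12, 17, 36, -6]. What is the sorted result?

Build heap: [36, 34, 19, 12, 17, -4, -6]
Extract 36: [34, 17, 19, 12, -6, -4, 36]
Extract 34: [19, 17, -4, 12, -6, 34, 36]
Extract 19: [17, 12, -4, -6, 19, 34, 36]
Extract 17: [12, -6, -4, 17, 19, 34, 36]
Extract 12: [-4, -6, 12, 17, 19, 34, 36]
Extract -4: [-6, -4, 12, 17, 19, 34, 36]


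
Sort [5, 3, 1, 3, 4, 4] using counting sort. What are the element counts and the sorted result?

Count array: [0, 1, 0, 2, 2, 1]
(count[i] = number of elements equal to i)
Cumulative count: [0, 1, 1, 3, 5, 6]
Sorted: [1, 3, 3, 4, 4, 5]


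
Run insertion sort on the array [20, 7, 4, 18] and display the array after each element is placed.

First element 20 is already 'sorted'
Insert 7: shifted 1 elements -> [7, 20, 4, 18]
Insert 4: shifted 2 elements -> [4, 7, 20, 18]
Insert 18: shifted 1 elements -> [4, 7, 18, 20]


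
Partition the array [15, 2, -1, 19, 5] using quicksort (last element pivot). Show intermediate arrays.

Partition 1: pivot=5 at index 2 -> [2, -1, 5, 19, 15]
Partition 2: pivot=-1 at index 0 -> [-1, 2, 5, 19, 15]
Partition 3: pivot=15 at index 3 -> [-1, 2, 5, 15, 19]


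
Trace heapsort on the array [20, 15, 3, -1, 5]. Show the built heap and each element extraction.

Build heap: [20, 15, 3, -1, 5]
Extract 20: [15, 5, 3, -1, 20]
Extract 15: [5, -1, 3, 15, 20]
Extract 5: [3, -1, 5, 15, 20]
Extract 3: [-1, 3, 5, 15, 20]


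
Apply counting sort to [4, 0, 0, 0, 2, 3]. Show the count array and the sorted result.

Count array: [3, 0, 1, 1, 1]
(count[i] = number of elements equal to i)
Cumulative count: [3, 3, 4, 5, 6]
Sorted: [0, 0, 0, 2, 3, 4]


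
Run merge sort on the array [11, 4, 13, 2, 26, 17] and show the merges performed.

Divide and conquer:
  Merge [4] + [13] -> [4, 13]
  Merge [11] + [4, 13] -> [4, 11, 13]
  Merge [26] + [17] -> [17, 26]
  Merge [2] + [17, 26] -> [2, 17, 26]
  Merge [4, 11, 13] + [2, 17, 26] -> [2, 4, 11, 13, 17, 26]


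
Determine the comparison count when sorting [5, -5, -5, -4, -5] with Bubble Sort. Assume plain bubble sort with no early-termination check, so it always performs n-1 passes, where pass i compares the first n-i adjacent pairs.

Pass 1: compare adjacent pairs (0,1)..(3,4) = 4 comparison(s), 4 swap(s) -> [-5, -5, -4, -5, 5]
Pass 2: compare adjacent pairs (0,1)..(2,3) = 3 comparison(s), 1 swap(s) -> [-5, -5, -5, -4, 5]
Pass 3: compare adjacent pairs (0,1)..(1,2) = 2 comparison(s), 0 swap(s) -> [-5, -5, -5, -4, 5]
Pass 4: compare adjacent pairs (0,1)..(0,1) = 1 comparison(s), 0 swap(s) -> [-5, -5, -5, -4, 5]
Total comparisons: 4 + 3 + 2 + 1 = 10


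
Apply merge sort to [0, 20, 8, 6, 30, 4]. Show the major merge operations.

Divide and conquer:
  Merge [20] + [8] -> [8, 20]
  Merge [0] + [8, 20] -> [0, 8, 20]
  Merge [30] + [4] -> [4, 30]
  Merge [6] + [4, 30] -> [4, 6, 30]
  Merge [0, 8, 20] + [4, 6, 30] -> [0, 4, 6, 8, 20, 30]


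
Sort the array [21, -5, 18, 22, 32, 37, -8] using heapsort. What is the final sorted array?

Build heap: [37, 32, 21, 22, -5, 18, -8]
Extract 37: [32, 22, 21, -8, -5, 18, 37]
Extract 32: [22, 18, 21, -8, -5, 32, 37]
Extract 22: [21, 18, -5, -8, 22, 32, 37]
Extract 21: [18, -8, -5, 21, 22, 32, 37]
Extract 18: [-5, -8, 18, 21, 22, 32, 37]
Extract -5: [-8, -5, 18, 21, 22, 32, 37]


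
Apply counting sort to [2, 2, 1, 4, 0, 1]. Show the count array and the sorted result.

Count array: [1, 2, 2, 0, 1]
(count[i] = number of elements equal to i)
Cumulative count: [1, 3, 5, 5, 6]
Sorted: [0, 1, 1, 2, 2, 4]


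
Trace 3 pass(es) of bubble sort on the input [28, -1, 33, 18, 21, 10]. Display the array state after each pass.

After pass 1: [-1, 28, 18, 21, 10, 33] (4 swaps)
After pass 2: [-1, 18, 21, 10, 28, 33] (3 swaps)
After pass 3: [-1, 18, 10, 21, 28, 33] (1 swaps)
Total swaps: 8


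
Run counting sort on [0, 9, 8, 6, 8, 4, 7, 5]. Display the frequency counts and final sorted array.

Count array: [1, 0, 0, 0, 1, 1, 1, 1, 2, 1]
(count[i] = number of elements equal to i)
Cumulative count: [1, 1, 1, 1, 2, 3, 4, 5, 7, 8]
Sorted: [0, 4, 5, 6, 7, 8, 8, 9]


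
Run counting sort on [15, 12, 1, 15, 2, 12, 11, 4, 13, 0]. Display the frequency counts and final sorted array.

Count array: [1, 1, 1, 0, 1, 0, 0, 0, 0, 0, 0, 1, 2, 1, 0, 2]
(count[i] = number of elements equal to i)
Cumulative count: [1, 2, 3, 3, 4, 4, 4, 4, 4, 4, 4, 5, 7, 8, 8, 10]
Sorted: [0, 1, 2, 4, 11, 12, 12, 13, 15, 15]


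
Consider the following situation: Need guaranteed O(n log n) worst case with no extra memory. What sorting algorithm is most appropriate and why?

Best choice: Heapsort
Reason: Heapsort is O(n log n) worst case and sorts in-place; quicksort can degrade to O(n^2)


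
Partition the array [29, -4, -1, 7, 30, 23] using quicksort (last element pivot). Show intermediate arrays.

Partition 1: pivot=23 at index 3 -> [-4, -1, 7, 23, 30, 29]
Partition 2: pivot=7 at index 2 -> [-4, -1, 7, 23, 30, 29]
Partition 3: pivot=-1 at index 1 -> [-4, -1, 7, 23, 30, 29]
Partition 4: pivot=29 at index 4 -> [-4, -1, 7, 23, 29, 30]


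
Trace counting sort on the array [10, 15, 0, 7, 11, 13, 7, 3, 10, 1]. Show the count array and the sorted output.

Count array: [1, 1, 0, 1, 0, 0, 0, 2, 0, 0, 2, 1, 0, 1, 0, 1]
(count[i] = number of elements equal to i)
Cumulative count: [1, 2, 2, 3, 3, 3, 3, 5, 5, 5, 7, 8, 8, 9, 9, 10]
Sorted: [0, 1, 3, 7, 7, 10, 10, 11, 13, 15]


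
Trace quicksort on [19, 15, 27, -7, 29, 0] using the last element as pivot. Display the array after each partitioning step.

Partition 1: pivot=0 at index 1 -> [-7, 0, 27, 19, 29, 15]
Partition 2: pivot=15 at index 2 -> [-7, 0, 15, 19, 29, 27]
Partition 3: pivot=27 at index 4 -> [-7, 0, 15, 19, 27, 29]


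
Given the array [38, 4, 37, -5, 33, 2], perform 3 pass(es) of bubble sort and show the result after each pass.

After pass 1: [4, 37, -5, 33, 2, 38] (5 swaps)
After pass 2: [4, -5, 33, 2, 37, 38] (3 swaps)
After pass 3: [-5, 4, 2, 33, 37, 38] (2 swaps)
Total swaps: 10


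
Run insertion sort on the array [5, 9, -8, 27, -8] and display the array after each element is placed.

First element 5 is already 'sorted'
Insert 9: shifted 0 elements -> [5, 9, -8, 27, -8]
Insert -8: shifted 2 elements -> [-8, 5, 9, 27, -8]
Insert 27: shifted 0 elements -> [-8, 5, 9, 27, -8]
Insert -8: shifted 3 elements -> [-8, -8, 5, 9, 27]


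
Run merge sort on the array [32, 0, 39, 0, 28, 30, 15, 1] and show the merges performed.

Divide and conquer:
  Merge [32] + [0] -> [0, 32]
  Merge [39] + [0] -> [0, 39]
  Merge [0, 32] + [0, 39] -> [0, 0, 32, 39]
  Merge [28] + [30] -> [28, 30]
  Merge [15] + [1] -> [1, 15]
  Merge [28, 30] + [1, 15] -> [1, 15, 28, 30]
  Merge [0, 0, 32, 39] + [1, 15, 28, 30] -> [0, 0, 1, 15, 28, 30, 32, 39]


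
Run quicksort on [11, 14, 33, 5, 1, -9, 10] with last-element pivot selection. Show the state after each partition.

Partition 1: pivot=10 at index 3 -> [5, 1, -9, 10, 14, 33, 11]
Partition 2: pivot=-9 at index 0 -> [-9, 1, 5, 10, 14, 33, 11]
Partition 3: pivot=5 at index 2 -> [-9, 1, 5, 10, 14, 33, 11]
Partition 4: pivot=11 at index 4 -> [-9, 1, 5, 10, 11, 33, 14]
Partition 5: pivot=14 at index 5 -> [-9, 1, 5, 10, 11, 14, 33]


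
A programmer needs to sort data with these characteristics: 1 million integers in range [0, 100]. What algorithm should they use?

Best choice: Counting sort
Reason: O(n + k) where k=100 is small; linear time beats O(n log n)


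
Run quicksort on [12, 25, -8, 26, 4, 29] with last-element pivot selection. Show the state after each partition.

Partition 1: pivot=29 at index 5 -> [12, 25, -8, 26, 4, 29]
Partition 2: pivot=4 at index 1 -> [-8, 4, 12, 26, 25, 29]
Partition 3: pivot=25 at index 3 -> [-8, 4, 12, 25, 26, 29]


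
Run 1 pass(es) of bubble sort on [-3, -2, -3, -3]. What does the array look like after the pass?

After pass 1: [-3, -3, -3, -2] (2 swaps)
Total swaps: 2


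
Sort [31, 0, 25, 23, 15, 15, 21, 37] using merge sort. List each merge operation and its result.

Divide and conquer:
  Merge [31] + [0] -> [0, 31]
  Merge [25] + [23] -> [23, 25]
  Merge [0, 31] + [23, 25] -> [0, 23, 25, 31]
  Merge [15] + [15] -> [15, 15]
  Merge [21] + [37] -> [21, 37]
  Merge [15, 15] + [21, 37] -> [15, 15, 21, 37]
  Merge [0, 23, 25, 31] + [15, 15, 21, 37] -> [0, 15, 15, 21, 23, 25, 31, 37]


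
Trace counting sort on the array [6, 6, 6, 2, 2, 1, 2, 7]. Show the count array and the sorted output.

Count array: [0, 1, 3, 0, 0, 0, 3, 1]
(count[i] = number of elements equal to i)
Cumulative count: [0, 1, 4, 4, 4, 4, 7, 8]
Sorted: [1, 2, 2, 2, 6, 6, 6, 7]


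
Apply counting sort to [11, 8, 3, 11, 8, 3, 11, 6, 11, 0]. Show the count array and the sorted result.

Count array: [1, 0, 0, 2, 0, 0, 1, 0, 2, 0, 0, 4]
(count[i] = number of elements equal to i)
Cumulative count: [1, 1, 1, 3, 3, 3, 4, 4, 6, 6, 6, 10]
Sorted: [0, 3, 3, 6, 8, 8, 11, 11, 11, 11]


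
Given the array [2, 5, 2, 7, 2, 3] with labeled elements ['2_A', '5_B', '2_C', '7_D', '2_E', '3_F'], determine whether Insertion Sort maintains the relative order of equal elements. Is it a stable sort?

Trace Insertion Sort on the labeled array (the key is the number; the letter only tracks identity):
  Insert 5_B at index 1: [2_A, 5_B, 2_C, 7_D, 2_E, 3_F]
  Insert 2_C at index 1: [2_A, 2_C, 5_B, 7_D, 2_E, 3_F]
  Insert 7_D at index 3: [2_A, 2_C, 5_B, 7_D, 2_E, 3_F]
  Insert 2_E at index 2: [2_A, 2_C, 2_E, 5_B, 7_D, 3_F]
  Insert 3_F at index 3: [2_A, 2_C, 2_E, 3_F, 5_B, 7_D]
Final order: [2_A, 2_C, 2_E, 3_F, 5_B, 7_D]
Equal keys:
  value 2: originally 2_A, 2_C, 2_E; after sorting 2_A, 2_C, 2_E -> order preserved
All equal keys kept their original relative order. Insertion Sort is stable: elements are shifted only while they are strictly greater than the key, so a key is inserted after any equal elements already placed.
Answer: Stable


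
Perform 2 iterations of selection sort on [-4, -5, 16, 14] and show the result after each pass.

Pass 1: Select minimum -5 at index 1, swap -> [-5, -4, 16, 14]
Pass 2: Select minimum -4 at index 1, swap -> [-5, -4, 16, 14]


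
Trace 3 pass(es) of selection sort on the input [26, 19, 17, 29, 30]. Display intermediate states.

Pass 1: Select minimum 17 at index 2, swap -> [17, 19, 26, 29, 30]
Pass 2: Select minimum 19 at index 1, swap -> [17, 19, 26, 29, 30]
Pass 3: Select minimum 26 at index 2, swap -> [17, 19, 26, 29, 30]


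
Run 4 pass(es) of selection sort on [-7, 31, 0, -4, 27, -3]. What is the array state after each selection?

Pass 1: Select minimum -7 at index 0, swap -> [-7, 31, 0, -4, 27, -3]
Pass 2: Select minimum -4 at index 3, swap -> [-7, -4, 0, 31, 27, -3]
Pass 3: Select minimum -3 at index 5, swap -> [-7, -4, -3, 31, 27, 0]
Pass 4: Select minimum 0 at index 5, swap -> [-7, -4, -3, 0, 27, 31]


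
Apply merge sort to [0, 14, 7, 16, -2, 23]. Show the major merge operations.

Divide and conquer:
  Merge [14] + [7] -> [7, 14]
  Merge [0] + [7, 14] -> [0, 7, 14]
  Merge [-2] + [23] -> [-2, 23]
  Merge [16] + [-2, 23] -> [-2, 16, 23]
  Merge [0, 7, 14] + [-2, 16, 23] -> [-2, 0, 7, 14, 16, 23]


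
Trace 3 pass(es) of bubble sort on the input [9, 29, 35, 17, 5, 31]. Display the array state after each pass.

After pass 1: [9, 29, 17, 5, 31, 35] (3 swaps)
After pass 2: [9, 17, 5, 29, 31, 35] (2 swaps)
After pass 3: [9, 5, 17, 29, 31, 35] (1 swaps)
Total swaps: 6


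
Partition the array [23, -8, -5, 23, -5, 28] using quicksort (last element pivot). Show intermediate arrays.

Partition 1: pivot=28 at index 5 -> [23, -8, -5, 23, -5, 28]
Partition 2: pivot=-5 at index 2 -> [-8, -5, -5, 23, 23, 28]
Partition 3: pivot=-5 at index 1 -> [-8, -5, -5, 23, 23, 28]
Partition 4: pivot=23 at index 4 -> [-8, -5, -5, 23, 23, 28]


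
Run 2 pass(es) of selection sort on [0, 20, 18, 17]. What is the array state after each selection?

Pass 1: Select minimum 0 at index 0, swap -> [0, 20, 18, 17]
Pass 2: Select minimum 17 at index 3, swap -> [0, 17, 18, 20]


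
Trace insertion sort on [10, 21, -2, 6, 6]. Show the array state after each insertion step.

First element 10 is already 'sorted'
Insert 21: shifted 0 elements -> [10, 21, -2, 6, 6]
Insert -2: shifted 2 elements -> [-2, 10, 21, 6, 6]
Insert 6: shifted 2 elements -> [-2, 6, 10, 21, 6]
Insert 6: shifted 2 elements -> [-2, 6, 6, 10, 21]


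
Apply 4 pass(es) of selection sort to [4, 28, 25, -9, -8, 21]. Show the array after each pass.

Pass 1: Select minimum -9 at index 3, swap -> [-9, 28, 25, 4, -8, 21]
Pass 2: Select minimum -8 at index 4, swap -> [-9, -8, 25, 4, 28, 21]
Pass 3: Select minimum 4 at index 3, swap -> [-9, -8, 4, 25, 28, 21]
Pass 4: Select minimum 21 at index 5, swap -> [-9, -8, 4, 21, 28, 25]


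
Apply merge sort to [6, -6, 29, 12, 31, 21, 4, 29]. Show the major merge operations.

Divide and conquer:
  Merge [6] + [-6] -> [-6, 6]
  Merge [29] + [12] -> [12, 29]
  Merge [-6, 6] + [12, 29] -> [-6, 6, 12, 29]
  Merge [31] + [21] -> [21, 31]
  Merge [4] + [29] -> [4, 29]
  Merge [21, 31] + [4, 29] -> [4, 21, 29, 31]
  Merge [-6, 6, 12, 29] + [4, 21, 29, 31] -> [-6, 4, 6, 12, 21, 29, 29, 31]


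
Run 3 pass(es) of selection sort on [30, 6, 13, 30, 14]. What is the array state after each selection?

Pass 1: Select minimum 6 at index 1, swap -> [6, 30, 13, 30, 14]
Pass 2: Select minimum 13 at index 2, swap -> [6, 13, 30, 30, 14]
Pass 3: Select minimum 14 at index 4, swap -> [6, 13, 14, 30, 30]


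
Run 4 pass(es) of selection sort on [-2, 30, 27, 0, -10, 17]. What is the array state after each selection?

Pass 1: Select minimum -10 at index 4, swap -> [-10, 30, 27, 0, -2, 17]
Pass 2: Select minimum -2 at index 4, swap -> [-10, -2, 27, 0, 30, 17]
Pass 3: Select minimum 0 at index 3, swap -> [-10, -2, 0, 27, 30, 17]
Pass 4: Select minimum 17 at index 5, swap -> [-10, -2, 0, 17, 30, 27]


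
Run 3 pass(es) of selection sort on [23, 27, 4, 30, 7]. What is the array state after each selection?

Pass 1: Select minimum 4 at index 2, swap -> [4, 27, 23, 30, 7]
Pass 2: Select minimum 7 at index 4, swap -> [4, 7, 23, 30, 27]
Pass 3: Select minimum 23 at index 2, swap -> [4, 7, 23, 30, 27]


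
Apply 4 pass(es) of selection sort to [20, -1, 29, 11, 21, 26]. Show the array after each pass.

Pass 1: Select minimum -1 at index 1, swap -> [-1, 20, 29, 11, 21, 26]
Pass 2: Select minimum 11 at index 3, swap -> [-1, 11, 29, 20, 21, 26]
Pass 3: Select minimum 20 at index 3, swap -> [-1, 11, 20, 29, 21, 26]
Pass 4: Select minimum 21 at index 4, swap -> [-1, 11, 20, 21, 29, 26]


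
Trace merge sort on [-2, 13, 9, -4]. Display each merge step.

Divide and conquer:
  Merge [-2] + [13] -> [-2, 13]
  Merge [9] + [-4] -> [-4, 9]
  Merge [-2, 13] + [-4, 9] -> [-4, -2, 9, 13]


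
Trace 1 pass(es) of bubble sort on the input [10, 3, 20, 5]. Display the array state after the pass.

After pass 1: [3, 10, 5, 20] (2 swaps)
Total swaps: 2


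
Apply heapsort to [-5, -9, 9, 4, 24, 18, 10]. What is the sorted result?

Build heap: [24, 4, 18, -5, -9, 9, 10]
Extract 24: [18, 4, 10, -5, -9, 9, 24]
Extract 18: [10, 4, 9, -5, -9, 18, 24]
Extract 10: [9, 4, -9, -5, 10, 18, 24]
Extract 9: [4, -5, -9, 9, 10, 18, 24]
Extract 4: [-5, -9, 4, 9, 10, 18, 24]
Extract -5: [-9, -5, 4, 9, 10, 18, 24]


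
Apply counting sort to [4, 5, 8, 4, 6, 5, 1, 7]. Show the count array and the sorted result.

Count array: [0, 1, 0, 0, 2, 2, 1, 1, 1]
(count[i] = number of elements equal to i)
Cumulative count: [0, 1, 1, 1, 3, 5, 6, 7, 8]
Sorted: [1, 4, 4, 5, 5, 6, 7, 8]


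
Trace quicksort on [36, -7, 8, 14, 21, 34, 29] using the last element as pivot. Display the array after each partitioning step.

Partition 1: pivot=29 at index 4 -> [-7, 8, 14, 21, 29, 34, 36]
Partition 2: pivot=21 at index 3 -> [-7, 8, 14, 21, 29, 34, 36]
Partition 3: pivot=14 at index 2 -> [-7, 8, 14, 21, 29, 34, 36]
Partition 4: pivot=8 at index 1 -> [-7, 8, 14, 21, 29, 34, 36]
Partition 5: pivot=36 at index 6 -> [-7, 8, 14, 21, 29, 34, 36]


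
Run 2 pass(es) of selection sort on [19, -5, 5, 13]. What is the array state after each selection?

Pass 1: Select minimum -5 at index 1, swap -> [-5, 19, 5, 13]
Pass 2: Select minimum 5 at index 2, swap -> [-5, 5, 19, 13]


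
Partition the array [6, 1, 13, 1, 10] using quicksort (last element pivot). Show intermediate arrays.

Partition 1: pivot=10 at index 3 -> [6, 1, 1, 10, 13]
Partition 2: pivot=1 at index 1 -> [1, 1, 6, 10, 13]


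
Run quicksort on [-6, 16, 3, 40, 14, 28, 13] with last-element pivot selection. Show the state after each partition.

Partition 1: pivot=13 at index 2 -> [-6, 3, 13, 40, 14, 28, 16]
Partition 2: pivot=3 at index 1 -> [-6, 3, 13, 40, 14, 28, 16]
Partition 3: pivot=16 at index 4 -> [-6, 3, 13, 14, 16, 28, 40]
Partition 4: pivot=40 at index 6 -> [-6, 3, 13, 14, 16, 28, 40]


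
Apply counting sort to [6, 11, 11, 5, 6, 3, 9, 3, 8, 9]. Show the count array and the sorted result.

Count array: [0, 0, 0, 2, 0, 1, 2, 0, 1, 2, 0, 2]
(count[i] = number of elements equal to i)
Cumulative count: [0, 0, 0, 2, 2, 3, 5, 5, 6, 8, 8, 10]
Sorted: [3, 3, 5, 6, 6, 8, 9, 9, 11, 11]


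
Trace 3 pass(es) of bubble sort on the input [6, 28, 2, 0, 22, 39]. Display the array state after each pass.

After pass 1: [6, 2, 0, 22, 28, 39] (3 swaps)
After pass 2: [2, 0, 6, 22, 28, 39] (2 swaps)
After pass 3: [0, 2, 6, 22, 28, 39] (1 swaps)
Total swaps: 6


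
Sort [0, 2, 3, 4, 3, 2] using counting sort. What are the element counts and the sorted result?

Count array: [1, 0, 2, 2, 1]
(count[i] = number of elements equal to i)
Cumulative count: [1, 1, 3, 5, 6]
Sorted: [0, 2, 2, 3, 3, 4]


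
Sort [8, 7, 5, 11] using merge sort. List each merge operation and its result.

Divide and conquer:
  Merge [8] + [7] -> [7, 8]
  Merge [5] + [11] -> [5, 11]
  Merge [7, 8] + [5, 11] -> [5, 7, 8, 11]


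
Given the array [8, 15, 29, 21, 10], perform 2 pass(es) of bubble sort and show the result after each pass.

After pass 1: [8, 15, 21, 10, 29] (2 swaps)
After pass 2: [8, 15, 10, 21, 29] (1 swaps)
Total swaps: 3


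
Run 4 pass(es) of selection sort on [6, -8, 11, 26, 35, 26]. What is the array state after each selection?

Pass 1: Select minimum -8 at index 1, swap -> [-8, 6, 11, 26, 35, 26]
Pass 2: Select minimum 6 at index 1, swap -> [-8, 6, 11, 26, 35, 26]
Pass 3: Select minimum 11 at index 2, swap -> [-8, 6, 11, 26, 35, 26]
Pass 4: Select minimum 26 at index 3, swap -> [-8, 6, 11, 26, 35, 26]


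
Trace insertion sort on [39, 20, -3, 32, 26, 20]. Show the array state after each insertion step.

First element 39 is already 'sorted'
Insert 20: shifted 1 elements -> [20, 39, -3, 32, 26, 20]
Insert -3: shifted 2 elements -> [-3, 20, 39, 32, 26, 20]
Insert 32: shifted 1 elements -> [-3, 20, 32, 39, 26, 20]
Insert 26: shifted 2 elements -> [-3, 20, 26, 32, 39, 20]
Insert 20: shifted 3 elements -> [-3, 20, 20, 26, 32, 39]


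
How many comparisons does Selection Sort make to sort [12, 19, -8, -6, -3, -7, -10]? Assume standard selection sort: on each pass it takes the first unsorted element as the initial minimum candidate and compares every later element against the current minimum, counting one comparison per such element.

Pass 1: scan indices 1..6 for the minimum = 6 comparison(s); min is -10, place at index 0 -> [-10, 19, -8, -6, -3, -7, 12]
Pass 2: scan indices 2..6 for the minimum = 5 comparison(s); min is -8, place at index 1 -> [-10, -8, 19, -6, -3, -7, 12]
Pass 3: scan indices 3..6 for the minimum = 4 comparison(s); min is -7, place at index 2 -> [-10, -8, -7, -6, -3, 19, 12]
Pass 4: scan indices 4..6 for the minimum = 3 comparison(s); min is -6, place at index 3 -> [-10, -8, -7, -6, -3, 19, 12]
Pass 5: scan indices 5..6 for the minimum = 2 comparison(s); min is -3, place at index 4 -> [-10, -8, -7, -6, -3, 19, 12]
Pass 6: scan indices 6..6 for the minimum = 1 comparison(s); min is 12, place at index 5 -> [-10, -8, -7, -6, -3, 12, 19]
Selection sort always scans the whole unsorted suffix, so the count is (n-1) + (n-2) + ... + 1 = n(n-1)/2 = 7*6/2 = 21 regardless of the input order.
Total comparisons: 6 + 5 + 4 + 3 + 2 + 1 = 21


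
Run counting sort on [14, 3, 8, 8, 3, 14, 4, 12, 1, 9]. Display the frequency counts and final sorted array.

Count array: [0, 1, 0, 2, 1, 0, 0, 0, 2, 1, 0, 0, 1, 0, 2]
(count[i] = number of elements equal to i)
Cumulative count: [0, 1, 1, 3, 4, 4, 4, 4, 6, 7, 7, 7, 8, 8, 10]
Sorted: [1, 3, 3, 4, 8, 8, 9, 12, 14, 14]


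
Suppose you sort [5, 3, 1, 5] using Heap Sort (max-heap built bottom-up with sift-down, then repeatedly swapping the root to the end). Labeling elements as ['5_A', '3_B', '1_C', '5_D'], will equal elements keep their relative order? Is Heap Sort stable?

Trace Heap Sort on the labeled array (the key is the number; the letter only tracks identity):
  Build max-heap: [5_A, 5_D, 1_C, 3_B]
  Swap root 5_A to index 3, re-heapify first 3 -> [5_D, 3_B, 1_C, 5_A]
  Swap root 5_D to index 2, re-heapify first 2 -> [3_B, 1_C, 5_D, 5_A]
  Swap root 3_B to index 1, re-heapify first 1 -> [1_C, 3_B, 5_D, 5_A]
Final order: [1_C, 3_B, 5_D, 5_A]
Equal keys:
  value 5: originally 5_A, 5_D; after sorting 5_D, 5_A -> order changed
Equal keys were reordered, so Heap Sort is not stable: heap construction and root-to-end swaps move elements without regard to the original order of equal keys. (One such input is enough; an unstable sort may happen to preserve order on other inputs, but it gives no guarantee.)
Answer: Not stable


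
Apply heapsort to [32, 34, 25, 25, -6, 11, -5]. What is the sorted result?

Build heap: [34, 32, 25, 25, -6, 11, -5]
Extract 34: [32, 25, 25, -5, -6, 11, 34]
Extract 32: [25, 11, 25, -5, -6, 32, 34]
Extract 25: [25, 11, -6, -5, 25, 32, 34]
Extract 25: [11, -5, -6, 25, 25, 32, 34]
Extract 11: [-5, -6, 11, 25, 25, 32, 34]
Extract -5: [-6, -5, 11, 25, 25, 32, 34]


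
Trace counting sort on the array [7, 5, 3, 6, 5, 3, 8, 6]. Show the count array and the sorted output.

Count array: [0, 0, 0, 2, 0, 2, 2, 1, 1]
(count[i] = number of elements equal to i)
Cumulative count: [0, 0, 0, 2, 2, 4, 6, 7, 8]
Sorted: [3, 3, 5, 5, 6, 6, 7, 8]


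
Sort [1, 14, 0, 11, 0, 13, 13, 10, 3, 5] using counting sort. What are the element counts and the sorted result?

Count array: [2, 1, 0, 1, 0, 1, 0, 0, 0, 0, 1, 1, 0, 2, 1]
(count[i] = number of elements equal to i)
Cumulative count: [2, 3, 3, 4, 4, 5, 5, 5, 5, 5, 6, 7, 7, 9, 10]
Sorted: [0, 0, 1, 3, 5, 10, 11, 13, 13, 14]


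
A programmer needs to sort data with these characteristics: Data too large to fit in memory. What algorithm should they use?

Best choice: External merge sort
Reason: Minimizes disk I/O by sequential reads/writes


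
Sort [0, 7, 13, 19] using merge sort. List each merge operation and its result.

Divide and conquer:
  Merge [0] + [7] -> [0, 7]
  Merge [13] + [19] -> [13, 19]
  Merge [0, 7] + [13, 19] -> [0, 7, 13, 19]


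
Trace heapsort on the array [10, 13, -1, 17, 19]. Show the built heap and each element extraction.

Build heap: [19, 17, -1, 10, 13]
Extract 19: [17, 13, -1, 10, 19]
Extract 17: [13, 10, -1, 17, 19]
Extract 13: [10, -1, 13, 17, 19]
Extract 10: [-1, 10, 13, 17, 19]


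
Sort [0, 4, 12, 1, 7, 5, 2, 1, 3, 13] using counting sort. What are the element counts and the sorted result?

Count array: [1, 2, 1, 1, 1, 1, 0, 1, 0, 0, 0, 0, 1, 1]
(count[i] = number of elements equal to i)
Cumulative count: [1, 3, 4, 5, 6, 7, 7, 8, 8, 8, 8, 8, 9, 10]
Sorted: [0, 1, 1, 2, 3, 4, 5, 7, 12, 13]


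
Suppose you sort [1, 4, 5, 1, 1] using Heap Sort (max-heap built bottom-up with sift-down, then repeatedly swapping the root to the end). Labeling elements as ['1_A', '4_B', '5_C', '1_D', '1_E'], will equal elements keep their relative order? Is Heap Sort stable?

Trace Heap Sort on the labeled array (the key is the number; the letter only tracks identity):
  Build max-heap: [5_C, 4_B, 1_A, 1_D, 1_E]
  Swap root 5_C to index 4, re-heapify first 4 -> [4_B, 1_E, 1_A, 1_D, 5_C]
  Swap root 4_B to index 3, re-heapify first 3 -> [1_D, 1_E, 1_A, 4_B, 5_C]
  Swap root 1_D to index 2, re-heapify first 2 -> [1_A, 1_E, 1_D, 4_B, 5_C]
  Swap root 1_A to index 1, re-heapify first 1 -> [1_E, 1_A, 1_D, 4_B, 5_C]
Final order: [1_E, 1_A, 1_D, 4_B, 5_C]
Equal keys:
  value 1: originally 1_A, 1_D, 1_E; after sorting 1_E, 1_A, 1_D -> order changed
Equal keys were reordered, so Heap Sort is not stable: heap construction and root-to-end swaps move elements without regard to the original order of equal keys. (One such input is enough; an unstable sort may happen to preserve order on other inputs, but it gives no guarantee.)
Answer: Not stable


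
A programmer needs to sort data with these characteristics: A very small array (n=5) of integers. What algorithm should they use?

Best choice: Insertion sort
Reason: For tiny inputs the O(n^2) overhead is negligible and insertion sort has minimal constant factors


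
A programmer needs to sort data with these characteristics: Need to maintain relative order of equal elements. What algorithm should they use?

Best choice: Merge sort or Insertion sort
Reason: Both are stable; quicksort and heapsort are not stable


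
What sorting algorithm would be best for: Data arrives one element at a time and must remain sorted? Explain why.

Best choice: Insertion sort
Reason: Insertion sort naturally handles online/streaming input by inserting each new element into sorted position


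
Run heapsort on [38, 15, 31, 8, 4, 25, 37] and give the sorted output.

Build heap: [38, 15, 37, 8, 4, 25, 31]
Extract 38: [37, 15, 31, 8, 4, 25, 38]
Extract 37: [31, 15, 25, 8, 4, 37, 38]
Extract 31: [25, 15, 4, 8, 31, 37, 38]
Extract 25: [15, 8, 4, 25, 31, 37, 38]
Extract 15: [8, 4, 15, 25, 31, 37, 38]
Extract 8: [4, 8, 15, 25, 31, 37, 38]


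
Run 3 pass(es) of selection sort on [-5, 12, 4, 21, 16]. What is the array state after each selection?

Pass 1: Select minimum -5 at index 0, swap -> [-5, 12, 4, 21, 16]
Pass 2: Select minimum 4 at index 2, swap -> [-5, 4, 12, 21, 16]
Pass 3: Select minimum 12 at index 2, swap -> [-5, 4, 12, 21, 16]


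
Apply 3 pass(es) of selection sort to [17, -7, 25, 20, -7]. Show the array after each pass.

Pass 1: Select minimum -7 at index 1, swap -> [-7, 17, 25, 20, -7]
Pass 2: Select minimum -7 at index 4, swap -> [-7, -7, 25, 20, 17]
Pass 3: Select minimum 17 at index 4, swap -> [-7, -7, 17, 20, 25]


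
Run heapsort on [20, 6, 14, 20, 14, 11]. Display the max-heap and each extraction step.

Build heap: [20, 20, 14, 6, 14, 11]
Extract 20: [20, 14, 14, 6, 11, 20]
Extract 20: [14, 11, 14, 6, 20, 20]
Extract 14: [14, 11, 6, 14, 20, 20]
Extract 14: [11, 6, 14, 14, 20, 20]
Extract 11: [6, 11, 14, 14, 20, 20]


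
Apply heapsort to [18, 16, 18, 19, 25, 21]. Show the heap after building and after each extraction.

Build heap: [25, 19, 21, 18, 16, 18]
Extract 25: [21, 19, 18, 18, 16, 25]
Extract 21: [19, 18, 18, 16, 21, 25]
Extract 19: [18, 16, 18, 19, 21, 25]
Extract 18: [18, 16, 18, 19, 21, 25]
Extract 18: [16, 18, 18, 19, 21, 25]


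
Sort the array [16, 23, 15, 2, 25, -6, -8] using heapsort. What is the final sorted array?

Build heap: [25, 23, 15, 2, 16, -6, -8]
Extract 25: [23, 16, 15, 2, -8, -6, 25]
Extract 23: [16, 2, 15, -6, -8, 23, 25]
Extract 16: [15, 2, -8, -6, 16, 23, 25]
Extract 15: [2, -6, -8, 15, 16, 23, 25]
Extract 2: [-6, -8, 2, 15, 16, 23, 25]
Extract -6: [-8, -6, 2, 15, 16, 23, 25]


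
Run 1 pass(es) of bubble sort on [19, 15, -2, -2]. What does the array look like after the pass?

After pass 1: [15, -2, -2, 19] (3 swaps)
Total swaps: 3


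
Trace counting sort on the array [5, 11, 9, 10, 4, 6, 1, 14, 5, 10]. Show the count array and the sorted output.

Count array: [0, 1, 0, 0, 1, 2, 1, 0, 0, 1, 2, 1, 0, 0, 1]
(count[i] = number of elements equal to i)
Cumulative count: [0, 1, 1, 1, 2, 4, 5, 5, 5, 6, 8, 9, 9, 9, 10]
Sorted: [1, 4, 5, 5, 6, 9, 10, 10, 11, 14]


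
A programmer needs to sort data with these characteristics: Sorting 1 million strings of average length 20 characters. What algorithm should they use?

Best choice: MSD radix sort or Mergesort
Reason: MSD radix sort is a non-comparison sort that buckets the strings by successive character positions, running in time proportional to the total number of characters examined rather than O(n log n) string comparisons; mergesort is a stable O(n log n)-comparison alternative that works for arbitrary variable-length keys


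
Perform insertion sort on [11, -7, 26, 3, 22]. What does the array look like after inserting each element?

First element 11 is already 'sorted'
Insert -7: shifted 1 elements -> [-7, 11, 26, 3, 22]
Insert 26: shifted 0 elements -> [-7, 11, 26, 3, 22]
Insert 3: shifted 2 elements -> [-7, 3, 11, 26, 22]
Insert 22: shifted 1 elements -> [-7, 3, 11, 22, 26]


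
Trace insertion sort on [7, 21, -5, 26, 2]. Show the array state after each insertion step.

First element 7 is already 'sorted'
Insert 21: shifted 0 elements -> [7, 21, -5, 26, 2]
Insert -5: shifted 2 elements -> [-5, 7, 21, 26, 2]
Insert 26: shifted 0 elements -> [-5, 7, 21, 26, 2]
Insert 2: shifted 3 elements -> [-5, 2, 7, 21, 26]


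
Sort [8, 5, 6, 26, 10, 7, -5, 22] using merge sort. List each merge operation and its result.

Divide and conquer:
  Merge [8] + [5] -> [5, 8]
  Merge [6] + [26] -> [6, 26]
  Merge [5, 8] + [6, 26] -> [5, 6, 8, 26]
  Merge [10] + [7] -> [7, 10]
  Merge [-5] + [22] -> [-5, 22]
  Merge [7, 10] + [-5, 22] -> [-5, 7, 10, 22]
  Merge [5, 6, 8, 26] + [-5, 7, 10, 22] -> [-5, 5, 6, 7, 8, 10, 22, 26]
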